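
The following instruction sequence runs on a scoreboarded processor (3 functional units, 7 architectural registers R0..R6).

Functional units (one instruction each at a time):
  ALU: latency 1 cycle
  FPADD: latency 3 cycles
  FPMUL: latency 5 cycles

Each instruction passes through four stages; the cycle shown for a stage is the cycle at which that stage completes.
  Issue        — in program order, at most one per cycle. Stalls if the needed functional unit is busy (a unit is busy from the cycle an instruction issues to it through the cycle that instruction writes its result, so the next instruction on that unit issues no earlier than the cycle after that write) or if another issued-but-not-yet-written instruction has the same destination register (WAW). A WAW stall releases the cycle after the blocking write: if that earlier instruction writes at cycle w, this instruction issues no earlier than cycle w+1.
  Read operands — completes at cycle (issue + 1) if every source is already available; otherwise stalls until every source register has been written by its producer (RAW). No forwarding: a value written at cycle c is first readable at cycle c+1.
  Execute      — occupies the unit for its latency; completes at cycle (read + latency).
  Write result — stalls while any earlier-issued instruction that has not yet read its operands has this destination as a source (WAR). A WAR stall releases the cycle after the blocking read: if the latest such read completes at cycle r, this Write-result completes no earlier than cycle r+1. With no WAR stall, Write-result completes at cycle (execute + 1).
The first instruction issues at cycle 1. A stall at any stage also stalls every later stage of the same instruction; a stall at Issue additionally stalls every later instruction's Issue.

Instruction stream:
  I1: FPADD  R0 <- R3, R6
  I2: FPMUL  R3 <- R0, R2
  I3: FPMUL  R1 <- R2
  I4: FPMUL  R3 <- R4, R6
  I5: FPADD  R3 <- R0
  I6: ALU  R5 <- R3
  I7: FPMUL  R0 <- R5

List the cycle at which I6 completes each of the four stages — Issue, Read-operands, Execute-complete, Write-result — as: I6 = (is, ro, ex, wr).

t=1  I1 issues→FPADD
t=2  I1 reads; I2 issues→FPMUL
t=5  I1 exec-done
t=6  I1 writes R0
t=7  I2 reads
t=12  I2 exec-done
t=13  I2 writes R3
t=14  I3 issues→FPMUL
t=15  I3 reads
t=20  I3 exec-done
t=21  I3 writes R1
t=22  I4 issues→FPMUL
t=23  I4 reads
t=28  I4 exec-done
t=29  I4 writes R3
t=30  I5 issues→FPADD
t=31  I5 reads; I6 issues→ALU
t=32  I7 issues→FPMUL
t=34  I5 exec-done
t=35  I5 writes R3
t=36  I6 reads
t=37  I6 exec-done
t=38  I6 writes R5
t=39  I7 reads
t=44  I7 exec-done
t=45  I7 writes R0

I6 = (31, 36, 37, 38)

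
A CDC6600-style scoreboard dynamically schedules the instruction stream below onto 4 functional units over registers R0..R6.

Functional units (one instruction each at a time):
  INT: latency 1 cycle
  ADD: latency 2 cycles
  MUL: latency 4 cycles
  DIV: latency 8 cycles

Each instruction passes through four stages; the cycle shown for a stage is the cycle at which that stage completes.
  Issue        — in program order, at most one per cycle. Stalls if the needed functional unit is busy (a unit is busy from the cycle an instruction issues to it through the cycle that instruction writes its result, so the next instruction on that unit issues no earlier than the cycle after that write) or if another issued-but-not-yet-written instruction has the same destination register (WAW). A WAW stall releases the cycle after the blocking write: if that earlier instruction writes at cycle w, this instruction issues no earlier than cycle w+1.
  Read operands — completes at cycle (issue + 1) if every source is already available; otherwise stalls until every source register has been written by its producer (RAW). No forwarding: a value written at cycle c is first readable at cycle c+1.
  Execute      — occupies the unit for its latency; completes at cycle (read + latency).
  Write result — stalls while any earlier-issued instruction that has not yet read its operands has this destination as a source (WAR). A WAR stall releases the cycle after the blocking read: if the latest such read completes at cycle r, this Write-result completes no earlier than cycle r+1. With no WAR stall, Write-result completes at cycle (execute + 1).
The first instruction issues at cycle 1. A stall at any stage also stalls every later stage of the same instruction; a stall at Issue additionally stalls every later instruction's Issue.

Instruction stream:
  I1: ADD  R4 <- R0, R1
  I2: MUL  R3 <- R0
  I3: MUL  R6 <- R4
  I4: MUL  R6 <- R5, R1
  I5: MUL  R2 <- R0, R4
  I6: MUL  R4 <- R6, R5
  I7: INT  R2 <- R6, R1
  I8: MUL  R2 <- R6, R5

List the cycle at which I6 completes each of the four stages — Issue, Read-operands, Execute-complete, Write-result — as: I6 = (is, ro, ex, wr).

[I1] 1/2/4/5
[I2] 2/3/7/8
[I3] 9/10/14/15  (struct: MUL busy until I2 writes@8)
[I4] 16/17/21/22  (struct: MUL busy until I3 writes@15)
[I5] 23/24/28/29  (struct: MUL busy until I4 writes@22)
[I6] 30/31/35/36  (struct: MUL busy until I5 writes@29)
[I7] 31/32/33/34
[I8] 37/38/42/43  (struct: MUL busy until I6 writes@36)

I6 = (30, 31, 35, 36)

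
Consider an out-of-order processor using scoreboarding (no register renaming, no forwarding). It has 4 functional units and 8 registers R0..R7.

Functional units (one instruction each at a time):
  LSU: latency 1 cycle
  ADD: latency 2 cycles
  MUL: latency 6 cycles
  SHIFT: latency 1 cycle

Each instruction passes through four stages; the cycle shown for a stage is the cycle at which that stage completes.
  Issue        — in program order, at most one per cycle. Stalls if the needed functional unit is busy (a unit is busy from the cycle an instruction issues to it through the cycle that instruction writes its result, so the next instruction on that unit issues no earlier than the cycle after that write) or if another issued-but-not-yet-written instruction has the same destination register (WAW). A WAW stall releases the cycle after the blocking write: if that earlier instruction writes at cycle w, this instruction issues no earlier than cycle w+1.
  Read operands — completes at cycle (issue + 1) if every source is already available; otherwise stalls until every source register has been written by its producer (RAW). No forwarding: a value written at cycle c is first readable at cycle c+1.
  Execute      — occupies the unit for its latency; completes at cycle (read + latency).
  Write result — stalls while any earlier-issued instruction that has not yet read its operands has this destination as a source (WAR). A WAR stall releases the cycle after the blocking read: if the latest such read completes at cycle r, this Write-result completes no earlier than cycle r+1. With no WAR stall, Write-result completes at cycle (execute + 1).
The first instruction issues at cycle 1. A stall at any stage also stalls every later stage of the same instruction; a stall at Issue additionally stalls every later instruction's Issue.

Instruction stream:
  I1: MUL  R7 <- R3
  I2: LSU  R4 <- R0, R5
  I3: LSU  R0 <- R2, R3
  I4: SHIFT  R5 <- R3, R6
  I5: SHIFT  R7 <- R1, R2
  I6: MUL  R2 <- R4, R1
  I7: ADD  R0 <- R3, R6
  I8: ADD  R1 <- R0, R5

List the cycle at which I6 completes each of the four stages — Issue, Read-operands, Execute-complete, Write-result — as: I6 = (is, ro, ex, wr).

[1] I1 issues→MUL
[2] I1 reads, I2 issues→LSU
[3] I2 reads
[4] I2 exec-done
[5] I2 writes R4
[6] I3 issues→LSU
[7] I3 reads, I4 issues→SHIFT
[8] I1 exec-done, I3 exec-done, I4 reads
[9] I1 writes R7, I3 writes R0, I4 exec-done
[10] I4 writes R5
[11] I5 issues→SHIFT
[12] I5 reads, I6 issues→MUL
[13] I5 exec-done, I6 reads, I7 issues→ADD
[14] I5 writes R7, I7 reads
[16] I7 exec-done
[17] I7 writes R0
[18] I8 issues→ADD
[19] I6 exec-done, I8 reads
[20] I6 writes R2
[21] I8 exec-done
[22] I8 writes R1

I6 = (12, 13, 19, 20)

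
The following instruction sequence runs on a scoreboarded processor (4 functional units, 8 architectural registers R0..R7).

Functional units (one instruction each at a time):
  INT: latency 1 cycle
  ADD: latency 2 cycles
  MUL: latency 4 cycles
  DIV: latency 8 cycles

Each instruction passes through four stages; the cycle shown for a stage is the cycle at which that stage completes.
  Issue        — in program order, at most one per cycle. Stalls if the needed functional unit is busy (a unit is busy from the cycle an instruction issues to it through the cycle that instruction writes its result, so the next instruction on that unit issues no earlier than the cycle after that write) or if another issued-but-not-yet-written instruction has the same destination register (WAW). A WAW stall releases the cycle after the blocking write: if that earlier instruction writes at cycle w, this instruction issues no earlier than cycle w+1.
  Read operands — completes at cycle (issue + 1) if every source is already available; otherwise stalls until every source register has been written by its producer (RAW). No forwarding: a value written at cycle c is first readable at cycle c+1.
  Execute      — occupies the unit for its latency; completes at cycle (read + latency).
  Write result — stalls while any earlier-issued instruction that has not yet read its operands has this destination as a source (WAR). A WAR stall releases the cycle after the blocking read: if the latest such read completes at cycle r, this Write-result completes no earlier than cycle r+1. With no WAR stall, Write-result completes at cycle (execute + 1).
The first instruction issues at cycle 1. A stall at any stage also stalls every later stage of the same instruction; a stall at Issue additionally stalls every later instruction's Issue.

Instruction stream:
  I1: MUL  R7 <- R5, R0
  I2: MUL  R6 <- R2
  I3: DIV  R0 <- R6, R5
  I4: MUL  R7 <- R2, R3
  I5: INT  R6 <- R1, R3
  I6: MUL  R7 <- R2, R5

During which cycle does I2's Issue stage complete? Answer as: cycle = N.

[1] I1 dispatched to MUL
[2] I1 operands ready
[6] I1 complete
[7] R7←I1
[8] I2 dispatched to MUL
[9] I2 operands ready, I3 dispatched to DIV
[13] I2 complete
[14] R6←I2
[15] I3 operands ready, I4 dispatched to MUL
[16] I4 operands ready, I5 dispatched to INT
[17] I5 operands ready
[18] I5 complete
[19] R6←I5
[20] I4 complete
[21] R7←I4
[22] I6 dispatched to MUL
[23] I3 complete, I6 operands ready
[24] R0←I3
[27] I6 complete
[28] R7←I6

cycle = 8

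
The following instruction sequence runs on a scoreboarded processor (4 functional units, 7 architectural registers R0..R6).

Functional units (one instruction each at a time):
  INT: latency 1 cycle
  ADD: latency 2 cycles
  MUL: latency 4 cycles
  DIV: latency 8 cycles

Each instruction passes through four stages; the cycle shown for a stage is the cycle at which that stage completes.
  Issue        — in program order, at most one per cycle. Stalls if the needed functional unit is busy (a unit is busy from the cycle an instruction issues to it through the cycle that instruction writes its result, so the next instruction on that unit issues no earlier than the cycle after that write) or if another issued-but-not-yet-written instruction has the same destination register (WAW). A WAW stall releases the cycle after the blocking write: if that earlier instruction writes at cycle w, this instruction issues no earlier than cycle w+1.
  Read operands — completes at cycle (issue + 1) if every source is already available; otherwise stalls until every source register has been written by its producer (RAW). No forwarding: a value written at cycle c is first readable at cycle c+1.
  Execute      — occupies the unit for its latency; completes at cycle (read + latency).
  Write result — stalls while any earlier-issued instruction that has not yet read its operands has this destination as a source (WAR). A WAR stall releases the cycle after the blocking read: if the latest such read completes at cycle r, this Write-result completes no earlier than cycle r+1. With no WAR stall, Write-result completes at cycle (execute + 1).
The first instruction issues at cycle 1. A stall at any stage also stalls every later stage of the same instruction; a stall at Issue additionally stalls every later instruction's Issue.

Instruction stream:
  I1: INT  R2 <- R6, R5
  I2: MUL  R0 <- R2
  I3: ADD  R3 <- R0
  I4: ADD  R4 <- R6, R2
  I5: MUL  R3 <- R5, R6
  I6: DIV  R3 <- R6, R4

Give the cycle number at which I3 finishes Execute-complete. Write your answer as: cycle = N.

cycle = 13

  I1 | 1 | 2 | 3 | 4
  I2 | 2 | 5 | 9 | 10   RAW R2: wait I1 write@4
  I3 | 3 | 11 | 13 | 14   RAW R0: wait I2 write@10
  I4 | 15 | 16 | 18 | 19   struct: ADD busy until I3 writes@14
  I5 | 16 | 17 | 21 | 22
  I6 | 23 | 24 | 32 | 33   WAW R3: wait I5 write@22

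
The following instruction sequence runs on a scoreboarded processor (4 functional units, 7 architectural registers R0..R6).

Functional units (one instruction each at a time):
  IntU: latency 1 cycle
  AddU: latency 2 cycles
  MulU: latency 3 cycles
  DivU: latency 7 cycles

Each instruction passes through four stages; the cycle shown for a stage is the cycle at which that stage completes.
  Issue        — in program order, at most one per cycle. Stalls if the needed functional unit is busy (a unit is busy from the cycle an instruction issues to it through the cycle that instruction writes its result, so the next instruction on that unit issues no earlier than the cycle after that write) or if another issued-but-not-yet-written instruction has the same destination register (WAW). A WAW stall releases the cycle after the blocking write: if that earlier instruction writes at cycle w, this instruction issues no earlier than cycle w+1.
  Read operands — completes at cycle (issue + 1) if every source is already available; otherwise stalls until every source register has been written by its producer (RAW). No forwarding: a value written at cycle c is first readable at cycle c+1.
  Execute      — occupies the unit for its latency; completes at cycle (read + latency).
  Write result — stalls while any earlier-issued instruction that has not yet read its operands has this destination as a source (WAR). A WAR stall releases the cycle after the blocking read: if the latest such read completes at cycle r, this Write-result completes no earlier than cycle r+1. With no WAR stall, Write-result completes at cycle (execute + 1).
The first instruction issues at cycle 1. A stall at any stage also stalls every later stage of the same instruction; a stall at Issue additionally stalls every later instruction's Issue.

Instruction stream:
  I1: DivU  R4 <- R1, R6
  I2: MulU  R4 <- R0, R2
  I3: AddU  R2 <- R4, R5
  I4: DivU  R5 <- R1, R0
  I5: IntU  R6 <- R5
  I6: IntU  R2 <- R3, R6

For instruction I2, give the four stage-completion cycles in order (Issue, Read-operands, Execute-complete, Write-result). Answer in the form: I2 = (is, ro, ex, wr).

I2 = (11, 12, 15, 16)

t=1  issue I1 (DivU)
t=2  I1 read-ops
t=9  I1 finished on DivU
t=10  I1→R4
t=11  issue I2 (MulU)
t=12  I2 read-ops; issue I3 (AddU)
t=13  issue I4 (DivU)
t=14  I4 read-ops; issue I5 (IntU)
t=15  I2 finished on MulU
t=16  I2→R4
t=17  I3 read-ops
t=19  I3 finished on AddU
t=20  I3→R2
t=21  I4 finished on DivU
t=22  I4→R5
t=23  I5 read-ops
t=24  I5 finished on IntU
t=25  I5→R6
t=26  issue I6 (IntU)
t=27  I6 read-ops
t=28  I6 finished on IntU
t=29  I6→R2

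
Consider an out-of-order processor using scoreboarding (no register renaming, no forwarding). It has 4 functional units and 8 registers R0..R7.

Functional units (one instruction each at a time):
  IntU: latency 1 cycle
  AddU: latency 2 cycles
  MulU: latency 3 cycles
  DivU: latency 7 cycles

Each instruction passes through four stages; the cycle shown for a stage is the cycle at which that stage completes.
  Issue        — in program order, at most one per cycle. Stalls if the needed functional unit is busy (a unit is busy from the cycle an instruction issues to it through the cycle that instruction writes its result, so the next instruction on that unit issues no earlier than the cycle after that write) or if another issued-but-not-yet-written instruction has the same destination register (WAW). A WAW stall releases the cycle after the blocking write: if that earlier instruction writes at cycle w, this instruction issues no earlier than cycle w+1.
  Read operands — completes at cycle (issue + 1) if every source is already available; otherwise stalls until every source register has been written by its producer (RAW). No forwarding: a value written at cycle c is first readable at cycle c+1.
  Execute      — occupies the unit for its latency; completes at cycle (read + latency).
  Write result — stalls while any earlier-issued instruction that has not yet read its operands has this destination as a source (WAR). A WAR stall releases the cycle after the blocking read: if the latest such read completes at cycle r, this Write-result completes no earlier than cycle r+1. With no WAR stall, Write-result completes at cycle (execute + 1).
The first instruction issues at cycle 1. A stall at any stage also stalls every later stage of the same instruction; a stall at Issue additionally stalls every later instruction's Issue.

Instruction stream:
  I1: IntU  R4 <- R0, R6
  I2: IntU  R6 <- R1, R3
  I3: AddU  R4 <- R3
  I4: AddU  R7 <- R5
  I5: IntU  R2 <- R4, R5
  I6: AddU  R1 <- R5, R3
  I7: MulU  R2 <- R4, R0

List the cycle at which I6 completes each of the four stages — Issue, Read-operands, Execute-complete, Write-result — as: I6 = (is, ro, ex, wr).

I1  is:1  ro:2  ex:3  wr:4
I2  is:5  ro:6  ex:7  wr:8  — struct: IntU busy until I1 writes@4
I3  is:6  ro:7  ex:9  wr:10
I4  is:11  ro:12  ex:14  wr:15  — struct: AddU busy until I3 writes@10
I5  is:12  ro:13  ex:14  wr:15
I6  is:16  ro:17  ex:19  wr:20  — struct: AddU busy until I4 writes@15
I7  is:17  ro:18  ex:21  wr:22

I6 = (16, 17, 19, 20)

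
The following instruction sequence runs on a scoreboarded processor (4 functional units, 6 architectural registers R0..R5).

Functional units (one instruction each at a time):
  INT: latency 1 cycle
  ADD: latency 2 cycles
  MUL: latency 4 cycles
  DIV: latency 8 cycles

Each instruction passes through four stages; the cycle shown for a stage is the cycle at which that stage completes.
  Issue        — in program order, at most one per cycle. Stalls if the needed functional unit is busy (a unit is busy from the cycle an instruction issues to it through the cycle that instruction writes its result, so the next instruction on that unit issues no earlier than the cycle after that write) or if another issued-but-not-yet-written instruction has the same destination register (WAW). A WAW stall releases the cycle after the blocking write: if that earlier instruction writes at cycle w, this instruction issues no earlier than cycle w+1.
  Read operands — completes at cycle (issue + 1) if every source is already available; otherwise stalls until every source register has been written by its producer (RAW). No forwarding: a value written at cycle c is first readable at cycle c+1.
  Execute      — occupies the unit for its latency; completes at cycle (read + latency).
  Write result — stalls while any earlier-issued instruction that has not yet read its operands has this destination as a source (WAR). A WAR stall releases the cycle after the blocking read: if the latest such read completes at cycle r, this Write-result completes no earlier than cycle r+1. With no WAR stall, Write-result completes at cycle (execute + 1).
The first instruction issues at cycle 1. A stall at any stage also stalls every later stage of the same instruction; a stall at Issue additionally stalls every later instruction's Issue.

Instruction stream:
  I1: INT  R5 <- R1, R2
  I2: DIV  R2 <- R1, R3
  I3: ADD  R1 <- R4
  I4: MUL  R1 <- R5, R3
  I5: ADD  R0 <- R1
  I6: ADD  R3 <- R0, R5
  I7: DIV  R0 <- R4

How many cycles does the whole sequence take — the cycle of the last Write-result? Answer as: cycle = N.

cycle 1: I1→INT
cycle 2: I1 RO · I2→DIV
cycle 3: I1 EX · I2 RO · I3→ADD
cycle 4: I1 WR R5 · I3 RO
cycle 6: I3 EX
cycle 7: I3 WR R1
cycle 8: I4→MUL
cycle 9: I4 RO · I5→ADD
cycle 11: I2 EX
cycle 12: I2 WR R2
cycle 13: I4 EX
cycle 14: I4 WR R1
cycle 15: I5 RO
cycle 17: I5 EX
cycle 18: I5 WR R0
cycle 19: I6→ADD
cycle 20: I6 RO · I7→DIV
cycle 21: I7 RO
cycle 22: I6 EX
cycle 23: I6 WR R3
cycle 29: I7 EX
cycle 30: I7 WR R0

cycle = 30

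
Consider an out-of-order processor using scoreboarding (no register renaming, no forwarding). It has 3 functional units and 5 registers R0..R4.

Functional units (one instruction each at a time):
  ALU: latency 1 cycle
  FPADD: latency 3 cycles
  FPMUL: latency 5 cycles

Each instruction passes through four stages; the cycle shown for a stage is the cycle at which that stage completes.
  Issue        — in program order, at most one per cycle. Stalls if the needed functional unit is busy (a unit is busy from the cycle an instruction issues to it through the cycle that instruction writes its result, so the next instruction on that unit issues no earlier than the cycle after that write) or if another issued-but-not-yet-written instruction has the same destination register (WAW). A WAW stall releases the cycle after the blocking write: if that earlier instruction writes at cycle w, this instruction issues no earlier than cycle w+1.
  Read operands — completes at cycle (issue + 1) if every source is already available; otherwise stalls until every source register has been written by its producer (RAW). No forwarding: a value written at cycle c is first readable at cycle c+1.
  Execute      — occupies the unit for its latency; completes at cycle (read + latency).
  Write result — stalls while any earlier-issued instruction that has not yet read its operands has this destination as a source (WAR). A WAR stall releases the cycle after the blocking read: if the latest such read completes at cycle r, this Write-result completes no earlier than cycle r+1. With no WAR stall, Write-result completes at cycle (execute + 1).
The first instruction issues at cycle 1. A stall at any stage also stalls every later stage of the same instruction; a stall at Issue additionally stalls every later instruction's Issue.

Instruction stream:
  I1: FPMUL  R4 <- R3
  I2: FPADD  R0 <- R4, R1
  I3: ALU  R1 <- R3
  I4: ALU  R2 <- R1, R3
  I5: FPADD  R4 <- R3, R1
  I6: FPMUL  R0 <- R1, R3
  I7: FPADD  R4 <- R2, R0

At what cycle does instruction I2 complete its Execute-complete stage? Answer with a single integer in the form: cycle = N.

cycle = 12

t=1  issue I1 (FPMUL)
t=2  I1 read-ops, issue I2 (FPADD)
t=3  issue I3 (ALU)
t=4  I3 read-ops
t=5  I3 finished on ALU
t=7  I1 finished on FPMUL
t=8  I1→R4
t=9  I2 read-ops
t=10  I3→R1
t=11  issue I4 (ALU)
t=12  I2 finished on FPADD, I4 read-ops
t=13  I2→R0, I4 finished on ALU
t=14  I4→R2, issue I5 (FPADD)
t=15  I5 read-ops, issue I6 (FPMUL)
t=16  I6 read-ops
t=18  I5 finished on FPADD
t=19  I5→R4
t=20  issue I7 (FPADD)
t=21  I6 finished on FPMUL
t=22  I6→R0
t=23  I7 read-ops
t=26  I7 finished on FPADD
t=27  I7→R4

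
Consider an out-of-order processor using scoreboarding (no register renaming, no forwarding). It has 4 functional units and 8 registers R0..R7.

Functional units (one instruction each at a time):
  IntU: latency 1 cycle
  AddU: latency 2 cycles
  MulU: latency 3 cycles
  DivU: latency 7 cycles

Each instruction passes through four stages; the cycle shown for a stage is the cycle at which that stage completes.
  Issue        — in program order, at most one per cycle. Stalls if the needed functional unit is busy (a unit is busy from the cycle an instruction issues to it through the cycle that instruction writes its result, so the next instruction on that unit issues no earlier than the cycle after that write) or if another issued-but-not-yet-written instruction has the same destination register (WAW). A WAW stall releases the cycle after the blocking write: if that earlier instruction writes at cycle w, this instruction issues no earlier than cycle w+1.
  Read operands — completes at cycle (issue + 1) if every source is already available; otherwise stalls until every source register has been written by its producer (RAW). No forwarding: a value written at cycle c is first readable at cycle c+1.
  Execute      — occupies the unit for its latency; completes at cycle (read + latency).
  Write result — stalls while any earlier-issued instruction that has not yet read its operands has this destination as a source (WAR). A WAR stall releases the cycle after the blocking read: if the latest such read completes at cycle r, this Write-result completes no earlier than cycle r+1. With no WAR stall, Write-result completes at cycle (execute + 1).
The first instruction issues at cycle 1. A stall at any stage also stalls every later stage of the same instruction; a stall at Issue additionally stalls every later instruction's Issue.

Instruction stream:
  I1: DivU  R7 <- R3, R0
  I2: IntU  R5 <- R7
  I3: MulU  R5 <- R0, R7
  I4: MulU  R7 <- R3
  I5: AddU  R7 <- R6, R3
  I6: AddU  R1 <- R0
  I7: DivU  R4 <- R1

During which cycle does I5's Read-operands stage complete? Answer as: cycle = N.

cycle = 27

c1: I1→DivU
c2: I1 RO, I2→IntU
c9: I1 EX
c10: I1 WR R7
c11: I2 RO
c12: I2 EX
c13: I2 WR R5
c14: I3→MulU
c15: I3 RO
c18: I3 EX
c19: I3 WR R5
c20: I4→MulU
c21: I4 RO
c24: I4 EX
c25: I4 WR R7
c26: I5→AddU
c27: I5 RO
c29: I5 EX
c30: I5 WR R7
c31: I6→AddU
c32: I6 RO, I7→DivU
c34: I6 EX
c35: I6 WR R1
c36: I7 RO
c43: I7 EX
c44: I7 WR R4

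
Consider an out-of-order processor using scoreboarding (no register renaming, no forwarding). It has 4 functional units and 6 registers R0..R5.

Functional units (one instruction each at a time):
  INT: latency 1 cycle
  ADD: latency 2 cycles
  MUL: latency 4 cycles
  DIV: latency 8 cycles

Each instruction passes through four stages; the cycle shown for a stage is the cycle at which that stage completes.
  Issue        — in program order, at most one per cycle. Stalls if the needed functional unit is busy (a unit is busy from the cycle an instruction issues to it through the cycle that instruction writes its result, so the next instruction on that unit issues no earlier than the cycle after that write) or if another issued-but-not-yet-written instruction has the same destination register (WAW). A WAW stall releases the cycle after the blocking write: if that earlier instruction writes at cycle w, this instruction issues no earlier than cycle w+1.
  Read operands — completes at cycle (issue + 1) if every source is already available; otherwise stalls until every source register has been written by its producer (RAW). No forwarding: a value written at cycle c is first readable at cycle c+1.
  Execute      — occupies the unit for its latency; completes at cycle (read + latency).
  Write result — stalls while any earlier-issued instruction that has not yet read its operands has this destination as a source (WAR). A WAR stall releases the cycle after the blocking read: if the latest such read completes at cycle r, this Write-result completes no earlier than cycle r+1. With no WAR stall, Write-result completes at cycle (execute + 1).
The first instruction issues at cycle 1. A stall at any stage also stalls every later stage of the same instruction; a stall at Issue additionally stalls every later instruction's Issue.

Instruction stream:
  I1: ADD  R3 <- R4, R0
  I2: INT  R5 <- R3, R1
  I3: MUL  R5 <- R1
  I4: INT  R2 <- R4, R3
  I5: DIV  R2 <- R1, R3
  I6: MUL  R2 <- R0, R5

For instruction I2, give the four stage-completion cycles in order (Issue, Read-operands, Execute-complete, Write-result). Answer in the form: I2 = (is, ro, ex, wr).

I2 = (2, 6, 7, 8)

t=1  issue I1 (ADD)
t=2  I1 read-ops · issue I2 (INT)
t=4  I1 finished on ADD
t=5  I1→R3
t=6  I2 read-ops
t=7  I2 finished on INT
t=8  I2→R5
t=9  issue I3 (MUL)
t=10  I3 read-ops · issue I4 (INT)
t=11  I4 read-ops
t=12  I4 finished on INT
t=13  I4→R2
t=14  I3 finished on MUL · issue I5 (DIV)
t=15  I3→R5 · I5 read-ops
t=23  I5 finished on DIV
t=24  I5→R2
t=25  issue I6 (MUL)
t=26  I6 read-ops
t=30  I6 finished on MUL
t=31  I6→R2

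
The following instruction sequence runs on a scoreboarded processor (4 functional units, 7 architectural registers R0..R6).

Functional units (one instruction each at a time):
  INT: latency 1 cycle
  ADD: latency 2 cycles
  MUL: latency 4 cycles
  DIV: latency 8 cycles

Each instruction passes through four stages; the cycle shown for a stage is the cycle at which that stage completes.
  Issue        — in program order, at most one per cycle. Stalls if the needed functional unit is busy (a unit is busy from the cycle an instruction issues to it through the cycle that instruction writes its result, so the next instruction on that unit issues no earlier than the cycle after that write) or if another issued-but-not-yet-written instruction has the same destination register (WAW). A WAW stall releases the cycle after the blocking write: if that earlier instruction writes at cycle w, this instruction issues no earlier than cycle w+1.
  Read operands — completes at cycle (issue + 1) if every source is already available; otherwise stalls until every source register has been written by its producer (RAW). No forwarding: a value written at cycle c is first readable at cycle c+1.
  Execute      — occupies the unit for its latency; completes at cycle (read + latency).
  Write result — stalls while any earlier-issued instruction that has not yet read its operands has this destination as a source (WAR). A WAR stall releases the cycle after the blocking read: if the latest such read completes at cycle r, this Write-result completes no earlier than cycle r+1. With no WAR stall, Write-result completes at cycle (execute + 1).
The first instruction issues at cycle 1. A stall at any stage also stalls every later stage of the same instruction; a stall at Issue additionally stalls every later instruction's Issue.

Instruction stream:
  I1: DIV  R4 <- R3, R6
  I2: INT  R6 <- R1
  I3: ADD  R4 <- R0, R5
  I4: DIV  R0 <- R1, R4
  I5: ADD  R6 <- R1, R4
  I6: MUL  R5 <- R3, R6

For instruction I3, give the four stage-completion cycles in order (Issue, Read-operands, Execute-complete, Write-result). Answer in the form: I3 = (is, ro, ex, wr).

I1 -> (1, 2, 10, 11)
I2 -> (2, 3, 4, 5)
I3 -> (12, 13, 15, 16)  // WAW R4: wait I1 write@11
I4 -> (13, 17, 25, 26)  // RAW R4: wait I3 write@16
I5 -> (17, 18, 20, 21)  // struct: ADD busy until I3 writes@16
I6 -> (18, 22, 26, 27)  // RAW R6: wait I5 write@21

I3 = (12, 13, 15, 16)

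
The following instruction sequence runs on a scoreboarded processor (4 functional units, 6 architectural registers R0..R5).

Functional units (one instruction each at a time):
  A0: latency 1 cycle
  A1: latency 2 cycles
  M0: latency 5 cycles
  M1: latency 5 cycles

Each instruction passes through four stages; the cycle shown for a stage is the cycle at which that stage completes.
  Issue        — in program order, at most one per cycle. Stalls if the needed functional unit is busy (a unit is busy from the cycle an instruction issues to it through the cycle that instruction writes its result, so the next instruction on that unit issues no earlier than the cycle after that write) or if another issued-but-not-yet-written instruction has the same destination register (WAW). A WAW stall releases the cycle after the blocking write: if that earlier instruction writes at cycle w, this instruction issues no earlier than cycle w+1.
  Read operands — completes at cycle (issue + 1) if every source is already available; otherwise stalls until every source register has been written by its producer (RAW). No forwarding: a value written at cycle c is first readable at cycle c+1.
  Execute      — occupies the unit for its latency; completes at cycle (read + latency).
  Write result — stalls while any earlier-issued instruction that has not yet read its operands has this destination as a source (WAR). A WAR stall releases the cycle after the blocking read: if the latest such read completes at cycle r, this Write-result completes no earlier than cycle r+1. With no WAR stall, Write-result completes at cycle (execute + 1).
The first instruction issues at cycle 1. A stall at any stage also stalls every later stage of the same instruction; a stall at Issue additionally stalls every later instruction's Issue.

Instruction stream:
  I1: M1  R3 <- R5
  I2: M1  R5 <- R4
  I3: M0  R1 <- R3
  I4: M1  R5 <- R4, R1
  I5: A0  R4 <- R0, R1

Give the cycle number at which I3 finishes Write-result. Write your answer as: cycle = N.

cycle = 17

c1: I1 issues→M1
c2: I1 reads
c7: I1 exec-done
c8: I1 writes R3
c9: I2 issues→M1
c10: I2 reads; I3 issues→M0
c11: I3 reads
c15: I2 exec-done
c16: I2 writes R5; I3 exec-done
c17: I3 writes R1; I4 issues→M1
c18: I4 reads; I5 issues→A0
c19: I5 reads
c20: I5 exec-done
c21: I5 writes R4
c23: I4 exec-done
c24: I4 writes R5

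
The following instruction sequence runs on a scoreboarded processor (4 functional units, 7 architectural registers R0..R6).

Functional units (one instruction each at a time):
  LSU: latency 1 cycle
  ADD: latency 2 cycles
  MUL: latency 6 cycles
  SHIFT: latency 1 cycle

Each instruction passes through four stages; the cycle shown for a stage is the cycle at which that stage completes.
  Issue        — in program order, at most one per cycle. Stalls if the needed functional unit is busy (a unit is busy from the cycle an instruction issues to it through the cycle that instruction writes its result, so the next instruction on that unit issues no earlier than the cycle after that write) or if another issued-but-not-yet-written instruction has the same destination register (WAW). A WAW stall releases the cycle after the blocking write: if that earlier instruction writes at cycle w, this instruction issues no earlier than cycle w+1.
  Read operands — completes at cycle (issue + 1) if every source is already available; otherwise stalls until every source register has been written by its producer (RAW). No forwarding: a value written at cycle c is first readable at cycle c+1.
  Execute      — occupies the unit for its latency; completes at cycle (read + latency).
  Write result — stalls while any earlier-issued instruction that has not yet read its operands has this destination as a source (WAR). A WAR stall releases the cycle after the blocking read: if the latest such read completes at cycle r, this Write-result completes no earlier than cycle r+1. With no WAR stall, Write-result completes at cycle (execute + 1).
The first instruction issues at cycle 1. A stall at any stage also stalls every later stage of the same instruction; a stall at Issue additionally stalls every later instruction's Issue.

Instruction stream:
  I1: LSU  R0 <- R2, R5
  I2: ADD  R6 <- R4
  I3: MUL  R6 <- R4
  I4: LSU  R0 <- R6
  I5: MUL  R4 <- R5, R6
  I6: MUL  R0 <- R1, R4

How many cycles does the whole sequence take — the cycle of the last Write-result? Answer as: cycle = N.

cycle = 33

c1: I1 dispatched to LSU
c2: I1 operands ready, I2 dispatched to ADD
c3: I1 complete, I2 operands ready
c4: R0←I1
c5: I2 complete
c6: R6←I2
c7: I3 dispatched to MUL
c8: I3 operands ready, I4 dispatched to LSU
c14: I3 complete
c15: R6←I3
c16: I4 operands ready, I5 dispatched to MUL
c17: I4 complete, I5 operands ready
c18: R0←I4
c23: I5 complete
c24: R4←I5
c25: I6 dispatched to MUL
c26: I6 operands ready
c32: I6 complete
c33: R0←I6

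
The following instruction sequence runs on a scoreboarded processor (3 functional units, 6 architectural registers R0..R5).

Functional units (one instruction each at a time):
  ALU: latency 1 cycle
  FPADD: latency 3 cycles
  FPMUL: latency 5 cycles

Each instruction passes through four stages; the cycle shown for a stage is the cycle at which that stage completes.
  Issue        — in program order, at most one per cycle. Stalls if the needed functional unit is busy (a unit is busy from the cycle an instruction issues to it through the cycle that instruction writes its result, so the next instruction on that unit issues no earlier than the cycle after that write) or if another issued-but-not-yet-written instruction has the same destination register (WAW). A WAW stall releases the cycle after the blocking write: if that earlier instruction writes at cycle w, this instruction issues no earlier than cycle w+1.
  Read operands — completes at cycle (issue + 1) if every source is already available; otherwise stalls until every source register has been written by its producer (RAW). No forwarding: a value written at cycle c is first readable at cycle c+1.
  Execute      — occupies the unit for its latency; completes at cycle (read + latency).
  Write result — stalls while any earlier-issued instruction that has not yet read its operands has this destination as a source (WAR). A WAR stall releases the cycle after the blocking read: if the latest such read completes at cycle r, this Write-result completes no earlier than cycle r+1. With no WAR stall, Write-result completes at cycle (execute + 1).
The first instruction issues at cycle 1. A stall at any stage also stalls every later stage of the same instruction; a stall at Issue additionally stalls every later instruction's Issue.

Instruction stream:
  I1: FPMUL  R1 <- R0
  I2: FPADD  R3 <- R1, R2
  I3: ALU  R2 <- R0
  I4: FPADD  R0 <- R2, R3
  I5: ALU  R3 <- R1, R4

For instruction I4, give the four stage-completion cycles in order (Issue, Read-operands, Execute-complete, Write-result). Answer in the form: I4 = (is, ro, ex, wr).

I4 = (14, 15, 18, 19)

I1: IS=1 RO=2 EX=7 WR=8
I2: IS=2 RO=9 EX=12 WR=13  [RAW R1: wait I1 write@8]
I3: IS=3 RO=4 EX=5 WR=10  [WAR R2: wait I2 read@9]
I4: IS=14 RO=15 EX=18 WR=19  [struct: FPADD busy until I2 writes@13]
I5: IS=15 RO=16 EX=17 WR=18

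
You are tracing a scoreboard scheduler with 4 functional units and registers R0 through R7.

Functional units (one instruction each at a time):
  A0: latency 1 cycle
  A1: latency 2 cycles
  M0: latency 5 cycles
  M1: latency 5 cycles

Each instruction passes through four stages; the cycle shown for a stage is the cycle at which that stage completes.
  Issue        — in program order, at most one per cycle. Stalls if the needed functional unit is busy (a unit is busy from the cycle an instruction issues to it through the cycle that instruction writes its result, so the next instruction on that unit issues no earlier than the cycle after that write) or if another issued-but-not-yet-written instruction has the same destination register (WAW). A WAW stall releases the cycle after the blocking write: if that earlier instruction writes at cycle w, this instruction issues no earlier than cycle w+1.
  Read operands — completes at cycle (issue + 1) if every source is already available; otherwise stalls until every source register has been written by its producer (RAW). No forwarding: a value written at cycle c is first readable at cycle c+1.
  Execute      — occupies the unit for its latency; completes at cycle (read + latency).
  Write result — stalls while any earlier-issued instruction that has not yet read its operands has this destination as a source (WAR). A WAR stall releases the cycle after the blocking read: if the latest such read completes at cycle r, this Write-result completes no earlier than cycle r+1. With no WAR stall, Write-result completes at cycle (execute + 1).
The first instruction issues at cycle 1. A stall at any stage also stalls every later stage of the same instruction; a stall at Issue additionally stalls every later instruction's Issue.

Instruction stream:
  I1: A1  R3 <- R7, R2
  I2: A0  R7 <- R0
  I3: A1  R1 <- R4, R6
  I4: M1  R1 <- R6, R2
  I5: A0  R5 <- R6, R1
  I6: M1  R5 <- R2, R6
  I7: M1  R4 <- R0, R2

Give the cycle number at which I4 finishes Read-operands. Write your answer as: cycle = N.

[I1] 1/2/4/5
[I2] 2/3/4/5
[I3] 6/7/9/10  (struct: A1 busy until I1 writes@5)
[I4] 11/12/17/18  (WAW R1: wait I3 write@10)
[I5] 12/19/20/21  (RAW R1: wait I4 write@18)
[I6] 22/23/28/29  (WAW R5: wait I5 write@21)
[I7] 30/31/36/37  (struct: M1 busy until I6 writes@29)

cycle = 12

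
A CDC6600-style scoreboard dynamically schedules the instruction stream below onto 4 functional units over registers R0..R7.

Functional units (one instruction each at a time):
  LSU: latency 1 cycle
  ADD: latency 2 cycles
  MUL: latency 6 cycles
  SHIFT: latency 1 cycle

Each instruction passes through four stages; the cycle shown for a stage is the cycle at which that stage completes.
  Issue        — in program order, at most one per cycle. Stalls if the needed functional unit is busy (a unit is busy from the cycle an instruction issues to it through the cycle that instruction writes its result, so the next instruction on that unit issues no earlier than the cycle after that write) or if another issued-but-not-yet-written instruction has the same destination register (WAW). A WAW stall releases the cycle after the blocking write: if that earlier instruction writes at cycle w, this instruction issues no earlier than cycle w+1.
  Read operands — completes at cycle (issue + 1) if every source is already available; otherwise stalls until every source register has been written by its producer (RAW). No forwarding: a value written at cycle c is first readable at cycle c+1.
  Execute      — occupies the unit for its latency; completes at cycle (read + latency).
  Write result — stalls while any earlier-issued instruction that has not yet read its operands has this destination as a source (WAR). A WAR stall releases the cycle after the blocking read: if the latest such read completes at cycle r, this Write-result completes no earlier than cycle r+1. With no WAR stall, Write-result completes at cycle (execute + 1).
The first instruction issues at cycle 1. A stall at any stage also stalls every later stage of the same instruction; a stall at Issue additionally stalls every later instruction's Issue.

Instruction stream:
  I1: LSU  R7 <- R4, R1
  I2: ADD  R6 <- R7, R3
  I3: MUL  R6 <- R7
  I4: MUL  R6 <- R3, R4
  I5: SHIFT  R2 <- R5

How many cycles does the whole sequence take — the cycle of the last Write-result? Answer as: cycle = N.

I1: IS=1 RO=2 EX=3 WR=4
I2: IS=2 RO=5 EX=7 WR=8  [RAW R7: wait I1 write@4]
I3: IS=9 RO=10 EX=16 WR=17  [WAW R6: wait I2 write@8]
I4: IS=18 RO=19 EX=25 WR=26  [struct: MUL busy until I3 writes@17]
I5: IS=19 RO=20 EX=21 WR=22

cycle = 26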